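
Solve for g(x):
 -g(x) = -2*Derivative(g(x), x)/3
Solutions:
 g(x) = C1*exp(3*x/2)


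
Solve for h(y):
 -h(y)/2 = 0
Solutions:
 h(y) = 0


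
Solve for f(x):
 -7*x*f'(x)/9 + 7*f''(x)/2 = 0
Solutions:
 f(x) = C1 + C2*erfi(x/3)


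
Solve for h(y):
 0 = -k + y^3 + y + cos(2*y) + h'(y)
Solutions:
 h(y) = C1 + k*y - y^4/4 - y^2/2 - sin(2*y)/2


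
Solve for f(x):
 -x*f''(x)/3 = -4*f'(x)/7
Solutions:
 f(x) = C1 + C2*x^(19/7)


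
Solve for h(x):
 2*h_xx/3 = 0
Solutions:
 h(x) = C1 + C2*x


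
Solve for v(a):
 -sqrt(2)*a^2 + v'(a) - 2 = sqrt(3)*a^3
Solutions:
 v(a) = C1 + sqrt(3)*a^4/4 + sqrt(2)*a^3/3 + 2*a


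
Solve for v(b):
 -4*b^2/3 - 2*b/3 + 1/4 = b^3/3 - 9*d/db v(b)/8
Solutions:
 v(b) = C1 + 2*b^4/27 + 32*b^3/81 + 8*b^2/27 - 2*b/9


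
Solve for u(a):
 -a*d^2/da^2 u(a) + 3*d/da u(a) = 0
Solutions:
 u(a) = C1 + C2*a^4


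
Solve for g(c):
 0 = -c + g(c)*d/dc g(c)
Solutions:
 g(c) = -sqrt(C1 + c^2)
 g(c) = sqrt(C1 + c^2)


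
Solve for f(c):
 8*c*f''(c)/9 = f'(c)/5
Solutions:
 f(c) = C1 + C2*c^(49/40)


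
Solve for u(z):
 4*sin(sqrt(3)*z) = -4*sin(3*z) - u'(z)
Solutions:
 u(z) = C1 + 4*cos(3*z)/3 + 4*sqrt(3)*cos(sqrt(3)*z)/3


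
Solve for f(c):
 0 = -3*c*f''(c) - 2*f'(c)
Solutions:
 f(c) = C1 + C2*c^(1/3)


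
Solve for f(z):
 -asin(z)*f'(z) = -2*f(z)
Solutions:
 f(z) = C1*exp(2*Integral(1/asin(z), z))


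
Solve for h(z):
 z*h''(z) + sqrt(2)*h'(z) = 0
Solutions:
 h(z) = C1 + C2*z^(1 - sqrt(2))


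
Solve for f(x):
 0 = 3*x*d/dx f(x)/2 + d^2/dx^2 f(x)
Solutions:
 f(x) = C1 + C2*erf(sqrt(3)*x/2)


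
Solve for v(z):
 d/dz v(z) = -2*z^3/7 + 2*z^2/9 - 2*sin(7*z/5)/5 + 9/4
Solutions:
 v(z) = C1 - z^4/14 + 2*z^3/27 + 9*z/4 + 2*cos(7*z/5)/7


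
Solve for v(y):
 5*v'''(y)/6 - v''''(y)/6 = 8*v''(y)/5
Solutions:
 v(y) = C1 + C2*y + (C3*sin(sqrt(335)*y/10) + C4*cos(sqrt(335)*y/10))*exp(5*y/2)


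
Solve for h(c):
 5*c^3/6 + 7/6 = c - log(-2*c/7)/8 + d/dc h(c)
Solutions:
 h(c) = C1 + 5*c^4/24 - c^2/2 + c*log(-c)/8 + c*(-3*log(7) + 3*log(2) + 25)/24


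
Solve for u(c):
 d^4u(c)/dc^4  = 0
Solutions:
 u(c) = C1 + C2*c + C3*c^2 + C4*c^3


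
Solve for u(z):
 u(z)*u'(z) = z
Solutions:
 u(z) = -sqrt(C1 + z^2)
 u(z) = sqrt(C1 + z^2)


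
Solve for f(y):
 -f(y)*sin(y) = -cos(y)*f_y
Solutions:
 f(y) = C1/cos(y)


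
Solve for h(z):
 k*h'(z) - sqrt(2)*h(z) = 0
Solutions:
 h(z) = C1*exp(sqrt(2)*z/k)


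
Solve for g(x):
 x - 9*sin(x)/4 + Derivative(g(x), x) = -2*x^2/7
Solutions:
 g(x) = C1 - 2*x^3/21 - x^2/2 - 9*cos(x)/4


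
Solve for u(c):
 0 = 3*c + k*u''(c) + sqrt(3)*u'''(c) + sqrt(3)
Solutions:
 u(c) = C1 + C2*c + C3*exp(-sqrt(3)*c*k/3) - c^3/(2*k) + sqrt(3)*c^2*(-1 + 3/k)/(2*k)


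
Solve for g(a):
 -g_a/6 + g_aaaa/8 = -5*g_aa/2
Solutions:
 g(a) = C1 + C2*exp(6^(1/3)*a*(-(3 + sqrt(6009))^(1/3) + 10*6^(1/3)/(3 + sqrt(6009))^(1/3))/6)*sin(2^(1/3)*3^(1/6)*a*(5*2^(1/3)/(3 + sqrt(6009))^(1/3) + 3^(2/3)*(3 + sqrt(6009))^(1/3)/6)) + C3*exp(6^(1/3)*a*(-(3 + sqrt(6009))^(1/3) + 10*6^(1/3)/(3 + sqrt(6009))^(1/3))/6)*cos(2^(1/3)*3^(1/6)*a*(5*2^(1/3)/(3 + sqrt(6009))^(1/3) + 3^(2/3)*(3 + sqrt(6009))^(1/3)/6)) + C4*exp(-6^(1/3)*a*(-(3 + sqrt(6009))^(1/3) + 10*6^(1/3)/(3 + sqrt(6009))^(1/3))/3)


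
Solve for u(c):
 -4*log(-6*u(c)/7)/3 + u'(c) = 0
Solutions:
 -3*Integral(1/(log(-_y) - log(7) + log(6)), (_y, u(c)))/4 = C1 - c


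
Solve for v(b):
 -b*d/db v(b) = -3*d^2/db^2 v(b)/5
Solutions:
 v(b) = C1 + C2*erfi(sqrt(30)*b/6)


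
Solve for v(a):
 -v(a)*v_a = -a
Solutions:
 v(a) = -sqrt(C1 + a^2)
 v(a) = sqrt(C1 + a^2)


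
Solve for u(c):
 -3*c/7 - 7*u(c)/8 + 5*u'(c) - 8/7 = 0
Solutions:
 u(c) = C1*exp(7*c/40) - 24*c/49 - 1408/343


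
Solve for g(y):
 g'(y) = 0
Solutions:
 g(y) = C1


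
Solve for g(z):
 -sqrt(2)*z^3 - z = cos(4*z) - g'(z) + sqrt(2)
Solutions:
 g(z) = C1 + sqrt(2)*z^4/4 + z^2/2 + sqrt(2)*z + sin(4*z)/4


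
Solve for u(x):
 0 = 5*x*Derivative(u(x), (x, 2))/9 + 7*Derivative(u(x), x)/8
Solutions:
 u(x) = C1 + C2/x^(23/40)


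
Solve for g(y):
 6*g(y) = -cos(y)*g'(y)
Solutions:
 g(y) = C1*(sin(y)^3 - 3*sin(y)^2 + 3*sin(y) - 1)/(sin(y)^3 + 3*sin(y)^2 + 3*sin(y) + 1)


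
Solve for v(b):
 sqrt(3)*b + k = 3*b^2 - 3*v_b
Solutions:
 v(b) = C1 + b^3/3 - sqrt(3)*b^2/6 - b*k/3


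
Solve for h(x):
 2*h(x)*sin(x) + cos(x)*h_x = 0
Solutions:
 h(x) = C1*cos(x)^2


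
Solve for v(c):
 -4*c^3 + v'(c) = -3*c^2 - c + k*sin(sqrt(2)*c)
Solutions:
 v(c) = C1 + c^4 - c^3 - c^2/2 - sqrt(2)*k*cos(sqrt(2)*c)/2


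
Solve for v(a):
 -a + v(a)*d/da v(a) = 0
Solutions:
 v(a) = -sqrt(C1 + a^2)
 v(a) = sqrt(C1 + a^2)


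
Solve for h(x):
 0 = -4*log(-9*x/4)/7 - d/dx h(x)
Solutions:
 h(x) = C1 - 4*x*log(-x)/7 + 4*x*(-2*log(3) + 1 + 2*log(2))/7


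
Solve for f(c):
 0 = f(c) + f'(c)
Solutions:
 f(c) = C1*exp(-c)


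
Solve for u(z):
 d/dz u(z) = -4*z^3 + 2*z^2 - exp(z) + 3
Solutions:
 u(z) = C1 - z^4 + 2*z^3/3 + 3*z - exp(z)


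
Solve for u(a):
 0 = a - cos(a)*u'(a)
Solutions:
 u(a) = C1 + Integral(a/cos(a), a)


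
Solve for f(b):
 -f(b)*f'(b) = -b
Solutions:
 f(b) = -sqrt(C1 + b^2)
 f(b) = sqrt(C1 + b^2)


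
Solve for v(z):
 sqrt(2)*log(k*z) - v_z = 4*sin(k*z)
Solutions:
 v(z) = C1 + sqrt(2)*z*(log(k*z) - 1) - 4*Piecewise((-cos(k*z)/k, Ne(k, 0)), (0, True))


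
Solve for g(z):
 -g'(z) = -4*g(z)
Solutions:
 g(z) = C1*exp(4*z)


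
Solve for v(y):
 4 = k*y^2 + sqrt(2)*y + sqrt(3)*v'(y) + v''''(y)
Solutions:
 v(y) = C1 + C4*exp(-3^(1/6)*y) - sqrt(3)*k*y^3/9 - sqrt(6)*y^2/6 + 4*sqrt(3)*y/3 + (C2*sin(3^(2/3)*y/2) + C3*cos(3^(2/3)*y/2))*exp(3^(1/6)*y/2)


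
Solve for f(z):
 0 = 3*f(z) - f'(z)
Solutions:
 f(z) = C1*exp(3*z)


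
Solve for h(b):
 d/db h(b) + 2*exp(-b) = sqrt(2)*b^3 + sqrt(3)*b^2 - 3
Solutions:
 h(b) = C1 + sqrt(2)*b^4/4 + sqrt(3)*b^3/3 - 3*b + 2*exp(-b)


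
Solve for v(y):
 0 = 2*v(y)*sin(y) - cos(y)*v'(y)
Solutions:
 v(y) = C1/cos(y)^2


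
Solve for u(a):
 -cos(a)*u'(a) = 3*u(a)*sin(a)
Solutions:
 u(a) = C1*cos(a)^3


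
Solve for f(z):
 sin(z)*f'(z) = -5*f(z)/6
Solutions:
 f(z) = C1*(cos(z) + 1)^(5/12)/(cos(z) - 1)^(5/12)


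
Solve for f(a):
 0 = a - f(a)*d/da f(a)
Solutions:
 f(a) = -sqrt(C1 + a^2)
 f(a) = sqrt(C1 + a^2)


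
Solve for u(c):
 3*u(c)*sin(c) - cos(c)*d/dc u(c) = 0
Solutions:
 u(c) = C1/cos(c)^3


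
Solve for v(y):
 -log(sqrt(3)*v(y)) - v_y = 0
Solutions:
 2*Integral(1/(2*log(_y) + log(3)), (_y, v(y))) = C1 - y


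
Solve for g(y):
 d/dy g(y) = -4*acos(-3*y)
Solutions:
 g(y) = C1 - 4*y*acos(-3*y) - 4*sqrt(1 - 9*y^2)/3


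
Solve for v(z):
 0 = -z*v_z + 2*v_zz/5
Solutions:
 v(z) = C1 + C2*erfi(sqrt(5)*z/2)


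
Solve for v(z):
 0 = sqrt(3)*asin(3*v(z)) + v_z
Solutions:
 Integral(1/asin(3*_y), (_y, v(z))) = C1 - sqrt(3)*z


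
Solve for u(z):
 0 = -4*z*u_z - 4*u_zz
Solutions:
 u(z) = C1 + C2*erf(sqrt(2)*z/2)


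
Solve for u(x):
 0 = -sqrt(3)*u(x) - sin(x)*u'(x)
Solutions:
 u(x) = C1*(cos(x) + 1)^(sqrt(3)/2)/(cos(x) - 1)^(sqrt(3)/2)


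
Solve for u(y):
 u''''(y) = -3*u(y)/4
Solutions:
 u(y) = (C1*sin(3^(1/4)*y/2) + C2*cos(3^(1/4)*y/2))*exp(-3^(1/4)*y/2) + (C3*sin(3^(1/4)*y/2) + C4*cos(3^(1/4)*y/2))*exp(3^(1/4)*y/2)


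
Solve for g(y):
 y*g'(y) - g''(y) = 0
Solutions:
 g(y) = C1 + C2*erfi(sqrt(2)*y/2)


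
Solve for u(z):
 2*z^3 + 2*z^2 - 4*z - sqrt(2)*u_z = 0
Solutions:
 u(z) = C1 + sqrt(2)*z^4/4 + sqrt(2)*z^3/3 - sqrt(2)*z^2


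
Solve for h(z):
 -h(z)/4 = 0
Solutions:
 h(z) = 0


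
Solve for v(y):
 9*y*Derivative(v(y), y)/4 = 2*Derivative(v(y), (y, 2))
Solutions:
 v(y) = C1 + C2*erfi(3*y/4)


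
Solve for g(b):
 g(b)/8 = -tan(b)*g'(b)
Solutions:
 g(b) = C1/sin(b)^(1/8)


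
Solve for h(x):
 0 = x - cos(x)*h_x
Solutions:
 h(x) = C1 + Integral(x/cos(x), x)


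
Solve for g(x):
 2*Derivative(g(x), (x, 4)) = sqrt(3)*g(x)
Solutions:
 g(x) = C1*exp(-2^(3/4)*3^(1/8)*x/2) + C2*exp(2^(3/4)*3^(1/8)*x/2) + C3*sin(2^(3/4)*3^(1/8)*x/2) + C4*cos(2^(3/4)*3^(1/8)*x/2)


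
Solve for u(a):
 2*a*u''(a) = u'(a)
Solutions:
 u(a) = C1 + C2*a^(3/2)


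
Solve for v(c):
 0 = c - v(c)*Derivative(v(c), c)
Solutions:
 v(c) = -sqrt(C1 + c^2)
 v(c) = sqrt(C1 + c^2)


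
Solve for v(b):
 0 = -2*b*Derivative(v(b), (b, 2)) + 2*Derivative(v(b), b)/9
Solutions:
 v(b) = C1 + C2*b^(10/9)


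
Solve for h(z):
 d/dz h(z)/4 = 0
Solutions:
 h(z) = C1


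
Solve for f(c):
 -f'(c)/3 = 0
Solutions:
 f(c) = C1


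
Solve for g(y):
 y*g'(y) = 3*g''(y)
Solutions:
 g(y) = C1 + C2*erfi(sqrt(6)*y/6)


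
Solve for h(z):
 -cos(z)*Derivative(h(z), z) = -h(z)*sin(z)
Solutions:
 h(z) = C1/cos(z)


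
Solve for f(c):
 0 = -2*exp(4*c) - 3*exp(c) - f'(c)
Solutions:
 f(c) = C1 - exp(4*c)/2 - 3*exp(c)


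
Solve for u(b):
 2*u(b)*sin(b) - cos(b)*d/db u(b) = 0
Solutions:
 u(b) = C1/cos(b)^2


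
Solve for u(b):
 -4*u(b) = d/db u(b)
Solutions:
 u(b) = C1*exp(-4*b)


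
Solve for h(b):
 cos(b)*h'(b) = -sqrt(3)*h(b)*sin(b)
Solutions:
 h(b) = C1*cos(b)^(sqrt(3))


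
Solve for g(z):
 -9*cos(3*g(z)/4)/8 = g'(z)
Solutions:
 9*z/8 - 2*log(sin(3*g(z)/4) - 1)/3 + 2*log(sin(3*g(z)/4) + 1)/3 = C1


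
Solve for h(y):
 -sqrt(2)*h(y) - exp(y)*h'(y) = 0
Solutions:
 h(y) = C1*exp(sqrt(2)*exp(-y))


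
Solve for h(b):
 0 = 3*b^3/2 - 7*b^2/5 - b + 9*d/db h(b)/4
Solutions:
 h(b) = C1 - b^4/6 + 28*b^3/135 + 2*b^2/9


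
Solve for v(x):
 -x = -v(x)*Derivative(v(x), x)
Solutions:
 v(x) = -sqrt(C1 + x^2)
 v(x) = sqrt(C1 + x^2)


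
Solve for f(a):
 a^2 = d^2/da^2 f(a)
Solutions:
 f(a) = C1 + C2*a + a^4/12


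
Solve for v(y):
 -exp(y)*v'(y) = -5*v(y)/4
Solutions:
 v(y) = C1*exp(-5*exp(-y)/4)


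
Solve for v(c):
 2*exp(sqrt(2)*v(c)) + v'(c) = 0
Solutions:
 v(c) = sqrt(2)*(2*log(1/(C1 + 2*c)) - log(2))/4


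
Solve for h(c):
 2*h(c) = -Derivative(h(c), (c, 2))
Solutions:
 h(c) = C1*sin(sqrt(2)*c) + C2*cos(sqrt(2)*c)


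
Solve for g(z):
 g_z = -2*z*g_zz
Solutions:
 g(z) = C1 + C2*sqrt(z)


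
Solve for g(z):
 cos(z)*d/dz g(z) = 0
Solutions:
 g(z) = C1


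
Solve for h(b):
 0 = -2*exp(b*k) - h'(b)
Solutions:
 h(b) = C1 - 2*exp(b*k)/k


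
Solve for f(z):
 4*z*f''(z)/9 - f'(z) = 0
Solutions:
 f(z) = C1 + C2*z^(13/4)


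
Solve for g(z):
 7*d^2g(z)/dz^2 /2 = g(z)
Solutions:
 g(z) = C1*exp(-sqrt(14)*z/7) + C2*exp(sqrt(14)*z/7)


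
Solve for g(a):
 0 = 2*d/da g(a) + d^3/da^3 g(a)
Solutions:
 g(a) = C1 + C2*sin(sqrt(2)*a) + C3*cos(sqrt(2)*a)


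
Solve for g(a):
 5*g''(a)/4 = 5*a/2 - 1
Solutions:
 g(a) = C1 + C2*a + a^3/3 - 2*a^2/5


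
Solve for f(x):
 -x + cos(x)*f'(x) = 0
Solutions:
 f(x) = C1 + Integral(x/cos(x), x)


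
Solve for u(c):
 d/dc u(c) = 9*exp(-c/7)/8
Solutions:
 u(c) = C1 - 63*exp(-c/7)/8


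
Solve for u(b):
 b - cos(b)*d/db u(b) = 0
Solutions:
 u(b) = C1 + Integral(b/cos(b), b)


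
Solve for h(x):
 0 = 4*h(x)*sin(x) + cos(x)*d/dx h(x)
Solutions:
 h(x) = C1*cos(x)^4


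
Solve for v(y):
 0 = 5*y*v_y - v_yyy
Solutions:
 v(y) = C1 + Integral(C2*airyai(5^(1/3)*y) + C3*airybi(5^(1/3)*y), y)


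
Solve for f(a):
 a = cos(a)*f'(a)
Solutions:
 f(a) = C1 + Integral(a/cos(a), a)


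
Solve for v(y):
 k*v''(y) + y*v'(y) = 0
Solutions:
 v(y) = C1 + C2*sqrt(k)*erf(sqrt(2)*y*sqrt(1/k)/2)


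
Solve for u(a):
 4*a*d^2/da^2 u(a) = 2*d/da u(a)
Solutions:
 u(a) = C1 + C2*a^(3/2)


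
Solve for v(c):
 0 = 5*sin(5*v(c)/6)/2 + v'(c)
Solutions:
 5*c/2 + 3*log(cos(5*v(c)/6) - 1)/5 - 3*log(cos(5*v(c)/6) + 1)/5 = C1


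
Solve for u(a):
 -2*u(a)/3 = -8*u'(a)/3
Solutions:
 u(a) = C1*exp(a/4)


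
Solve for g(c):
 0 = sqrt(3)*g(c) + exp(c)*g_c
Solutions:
 g(c) = C1*exp(sqrt(3)*exp(-c))


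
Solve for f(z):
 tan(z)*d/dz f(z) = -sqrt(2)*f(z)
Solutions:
 f(z) = C1/sin(z)^(sqrt(2))


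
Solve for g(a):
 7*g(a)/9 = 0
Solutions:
 g(a) = 0


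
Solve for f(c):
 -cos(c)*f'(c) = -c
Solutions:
 f(c) = C1 + Integral(c/cos(c), c)


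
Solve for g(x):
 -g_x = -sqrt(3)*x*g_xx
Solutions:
 g(x) = C1 + C2*x^(sqrt(3)/3 + 1)


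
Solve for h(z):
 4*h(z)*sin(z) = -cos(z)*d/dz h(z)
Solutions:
 h(z) = C1*cos(z)^4


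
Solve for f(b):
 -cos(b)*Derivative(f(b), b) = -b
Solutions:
 f(b) = C1 + Integral(b/cos(b), b)


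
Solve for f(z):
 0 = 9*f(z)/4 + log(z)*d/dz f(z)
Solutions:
 f(z) = C1*exp(-9*li(z)/4)


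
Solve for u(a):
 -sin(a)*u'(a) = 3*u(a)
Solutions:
 u(a) = C1*(cos(a) + 1)^(3/2)/(cos(a) - 1)^(3/2)


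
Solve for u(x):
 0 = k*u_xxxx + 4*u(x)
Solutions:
 u(x) = C1*exp(-sqrt(2)*x*(-1/k)^(1/4)) + C2*exp(sqrt(2)*x*(-1/k)^(1/4)) + C3*exp(-sqrt(2)*I*x*(-1/k)^(1/4)) + C4*exp(sqrt(2)*I*x*(-1/k)^(1/4))


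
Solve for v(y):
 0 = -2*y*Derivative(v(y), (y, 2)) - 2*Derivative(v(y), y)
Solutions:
 v(y) = C1 + C2*log(y)


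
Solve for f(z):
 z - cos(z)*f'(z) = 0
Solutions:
 f(z) = C1 + Integral(z/cos(z), z)


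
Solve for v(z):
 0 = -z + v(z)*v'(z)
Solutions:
 v(z) = -sqrt(C1 + z^2)
 v(z) = sqrt(C1 + z^2)


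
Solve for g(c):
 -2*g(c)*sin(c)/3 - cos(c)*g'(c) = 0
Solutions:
 g(c) = C1*cos(c)^(2/3)


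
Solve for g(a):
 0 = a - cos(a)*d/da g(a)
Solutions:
 g(a) = C1 + Integral(a/cos(a), a)


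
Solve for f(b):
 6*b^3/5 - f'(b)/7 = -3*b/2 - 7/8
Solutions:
 f(b) = C1 + 21*b^4/10 + 21*b^2/4 + 49*b/8


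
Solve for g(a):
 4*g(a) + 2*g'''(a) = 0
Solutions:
 g(a) = C3*exp(-2^(1/3)*a) + (C1*sin(2^(1/3)*sqrt(3)*a/2) + C2*cos(2^(1/3)*sqrt(3)*a/2))*exp(2^(1/3)*a/2)


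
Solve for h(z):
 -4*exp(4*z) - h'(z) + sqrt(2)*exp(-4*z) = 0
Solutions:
 h(z) = C1 - exp(4*z) - sqrt(2)*exp(-4*z)/4


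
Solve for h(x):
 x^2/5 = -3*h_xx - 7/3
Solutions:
 h(x) = C1 + C2*x - x^4/180 - 7*x^2/18


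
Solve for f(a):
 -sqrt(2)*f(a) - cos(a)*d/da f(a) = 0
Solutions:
 f(a) = C1*(sin(a) - 1)^(sqrt(2)/2)/(sin(a) + 1)^(sqrt(2)/2)


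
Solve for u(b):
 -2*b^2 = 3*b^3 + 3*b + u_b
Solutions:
 u(b) = C1 - 3*b^4/4 - 2*b^3/3 - 3*b^2/2


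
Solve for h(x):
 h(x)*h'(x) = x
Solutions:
 h(x) = -sqrt(C1 + x^2)
 h(x) = sqrt(C1 + x^2)


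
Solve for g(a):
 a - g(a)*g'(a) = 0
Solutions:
 g(a) = -sqrt(C1 + a^2)
 g(a) = sqrt(C1 + a^2)


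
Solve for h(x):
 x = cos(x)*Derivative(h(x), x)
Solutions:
 h(x) = C1 + Integral(x/cos(x), x)


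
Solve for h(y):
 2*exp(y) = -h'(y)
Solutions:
 h(y) = C1 - 2*exp(y)


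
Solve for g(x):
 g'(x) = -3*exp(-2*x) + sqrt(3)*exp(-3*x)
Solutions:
 g(x) = C1 + 3*exp(-2*x)/2 - sqrt(3)*exp(-3*x)/3


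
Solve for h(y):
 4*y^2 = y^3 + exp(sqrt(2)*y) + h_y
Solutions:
 h(y) = C1 - y^4/4 + 4*y^3/3 - sqrt(2)*exp(sqrt(2)*y)/2


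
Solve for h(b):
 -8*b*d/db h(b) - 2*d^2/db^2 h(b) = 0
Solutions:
 h(b) = C1 + C2*erf(sqrt(2)*b)


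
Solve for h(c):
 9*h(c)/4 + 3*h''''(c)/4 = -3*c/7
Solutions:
 h(c) = -4*c/21 + (C1*sin(sqrt(2)*3^(1/4)*c/2) + C2*cos(sqrt(2)*3^(1/4)*c/2))*exp(-sqrt(2)*3^(1/4)*c/2) + (C3*sin(sqrt(2)*3^(1/4)*c/2) + C4*cos(sqrt(2)*3^(1/4)*c/2))*exp(sqrt(2)*3^(1/4)*c/2)


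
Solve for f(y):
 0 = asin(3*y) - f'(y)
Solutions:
 f(y) = C1 + y*asin(3*y) + sqrt(1 - 9*y^2)/3


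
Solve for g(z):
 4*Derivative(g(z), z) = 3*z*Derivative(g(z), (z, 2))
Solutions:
 g(z) = C1 + C2*z^(7/3)


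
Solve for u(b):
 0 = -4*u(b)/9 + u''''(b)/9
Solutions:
 u(b) = C1*exp(-sqrt(2)*b) + C2*exp(sqrt(2)*b) + C3*sin(sqrt(2)*b) + C4*cos(sqrt(2)*b)


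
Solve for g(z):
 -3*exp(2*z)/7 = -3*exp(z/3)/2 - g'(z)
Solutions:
 g(z) = C1 - 9*exp(z/3)/2 + 3*exp(2*z)/14


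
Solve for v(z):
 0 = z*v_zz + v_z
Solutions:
 v(z) = C1 + C2*log(z)


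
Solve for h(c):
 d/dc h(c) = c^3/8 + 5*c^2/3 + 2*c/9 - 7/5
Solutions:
 h(c) = C1 + c^4/32 + 5*c^3/9 + c^2/9 - 7*c/5


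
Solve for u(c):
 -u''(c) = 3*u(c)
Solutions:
 u(c) = C1*sin(sqrt(3)*c) + C2*cos(sqrt(3)*c)


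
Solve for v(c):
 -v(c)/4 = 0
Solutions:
 v(c) = 0


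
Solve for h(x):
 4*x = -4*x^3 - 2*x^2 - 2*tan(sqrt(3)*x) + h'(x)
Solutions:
 h(x) = C1 + x^4 + 2*x^3/3 + 2*x^2 - 2*sqrt(3)*log(cos(sqrt(3)*x))/3


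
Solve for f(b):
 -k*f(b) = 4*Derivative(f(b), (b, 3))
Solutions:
 f(b) = C1*exp(2^(1/3)*b*(-k)^(1/3)/2) + C2*exp(2^(1/3)*b*(-k)^(1/3)*(-1 + sqrt(3)*I)/4) + C3*exp(-2^(1/3)*b*(-k)^(1/3)*(1 + sqrt(3)*I)/4)


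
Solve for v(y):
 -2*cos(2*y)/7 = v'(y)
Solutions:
 v(y) = C1 - sin(2*y)/7


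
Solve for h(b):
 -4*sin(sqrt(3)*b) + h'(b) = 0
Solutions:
 h(b) = C1 - 4*sqrt(3)*cos(sqrt(3)*b)/3


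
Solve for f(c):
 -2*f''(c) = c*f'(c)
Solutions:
 f(c) = C1 + C2*erf(c/2)


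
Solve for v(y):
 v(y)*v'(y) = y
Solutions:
 v(y) = -sqrt(C1 + y^2)
 v(y) = sqrt(C1 + y^2)


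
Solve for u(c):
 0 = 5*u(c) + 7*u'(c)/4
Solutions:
 u(c) = C1*exp(-20*c/7)


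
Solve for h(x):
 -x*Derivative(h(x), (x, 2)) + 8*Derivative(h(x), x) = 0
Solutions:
 h(x) = C1 + C2*x^9


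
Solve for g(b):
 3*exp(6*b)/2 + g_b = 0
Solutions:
 g(b) = C1 - exp(6*b)/4


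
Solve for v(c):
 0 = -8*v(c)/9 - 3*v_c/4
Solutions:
 v(c) = C1*exp(-32*c/27)


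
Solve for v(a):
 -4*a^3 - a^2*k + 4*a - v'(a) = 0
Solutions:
 v(a) = C1 - a^4 - a^3*k/3 + 2*a^2


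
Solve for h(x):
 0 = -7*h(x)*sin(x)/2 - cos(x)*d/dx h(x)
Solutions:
 h(x) = C1*cos(x)^(7/2)


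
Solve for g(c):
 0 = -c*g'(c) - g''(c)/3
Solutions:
 g(c) = C1 + C2*erf(sqrt(6)*c/2)


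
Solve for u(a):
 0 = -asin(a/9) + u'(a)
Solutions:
 u(a) = C1 + a*asin(a/9) + sqrt(81 - a^2)


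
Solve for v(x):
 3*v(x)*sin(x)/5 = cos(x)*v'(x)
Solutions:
 v(x) = C1/cos(x)^(3/5)


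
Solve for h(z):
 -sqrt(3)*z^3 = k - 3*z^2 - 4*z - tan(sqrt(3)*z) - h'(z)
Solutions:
 h(z) = C1 + k*z + sqrt(3)*z^4/4 - z^3 - 2*z^2 + sqrt(3)*log(cos(sqrt(3)*z))/3


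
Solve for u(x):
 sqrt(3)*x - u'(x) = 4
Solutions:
 u(x) = C1 + sqrt(3)*x^2/2 - 4*x


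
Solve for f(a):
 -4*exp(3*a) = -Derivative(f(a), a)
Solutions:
 f(a) = C1 + 4*exp(3*a)/3


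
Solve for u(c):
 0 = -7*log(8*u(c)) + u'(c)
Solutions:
 -Integral(1/(log(_y) + 3*log(2)), (_y, u(c)))/7 = C1 - c


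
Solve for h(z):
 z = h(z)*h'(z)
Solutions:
 h(z) = -sqrt(C1 + z^2)
 h(z) = sqrt(C1 + z^2)


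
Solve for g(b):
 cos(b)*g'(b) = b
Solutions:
 g(b) = C1 + Integral(b/cos(b), b)


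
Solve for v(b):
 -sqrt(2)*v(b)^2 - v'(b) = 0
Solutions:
 v(b) = 1/(C1 + sqrt(2)*b)


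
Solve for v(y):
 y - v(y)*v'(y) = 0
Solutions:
 v(y) = -sqrt(C1 + y^2)
 v(y) = sqrt(C1 + y^2)


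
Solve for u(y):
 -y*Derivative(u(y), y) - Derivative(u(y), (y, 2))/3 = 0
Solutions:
 u(y) = C1 + C2*erf(sqrt(6)*y/2)


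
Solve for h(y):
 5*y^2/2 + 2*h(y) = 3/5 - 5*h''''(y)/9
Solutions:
 h(y) = -5*y^2/4 + (C1*sin(10^(3/4)*sqrt(3)*y/10) + C2*cos(10^(3/4)*sqrt(3)*y/10))*exp(-10^(3/4)*sqrt(3)*y/10) + (C3*sin(10^(3/4)*sqrt(3)*y/10) + C4*cos(10^(3/4)*sqrt(3)*y/10))*exp(10^(3/4)*sqrt(3)*y/10) + 3/10


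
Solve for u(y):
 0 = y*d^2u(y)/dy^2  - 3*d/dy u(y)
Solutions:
 u(y) = C1 + C2*y^4


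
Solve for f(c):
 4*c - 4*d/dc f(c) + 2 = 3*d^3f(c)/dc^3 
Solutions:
 f(c) = C1 + C2*sin(2*sqrt(3)*c/3) + C3*cos(2*sqrt(3)*c/3) + c^2/2 + c/2


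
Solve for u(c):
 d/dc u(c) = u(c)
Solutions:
 u(c) = C1*exp(c)


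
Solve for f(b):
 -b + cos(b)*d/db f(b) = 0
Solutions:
 f(b) = C1 + Integral(b/cos(b), b)


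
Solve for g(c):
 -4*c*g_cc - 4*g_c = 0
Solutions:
 g(c) = C1 + C2*log(c)


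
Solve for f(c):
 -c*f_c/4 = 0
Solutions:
 f(c) = C1


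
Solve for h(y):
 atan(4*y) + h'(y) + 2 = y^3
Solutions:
 h(y) = C1 + y^4/4 - y*atan(4*y) - 2*y + log(16*y^2 + 1)/8


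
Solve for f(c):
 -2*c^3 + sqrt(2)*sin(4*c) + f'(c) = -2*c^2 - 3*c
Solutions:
 f(c) = C1 + c^4/2 - 2*c^3/3 - 3*c^2/2 + sqrt(2)*cos(4*c)/4


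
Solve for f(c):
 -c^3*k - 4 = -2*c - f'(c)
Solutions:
 f(c) = C1 + c^4*k/4 - c^2 + 4*c


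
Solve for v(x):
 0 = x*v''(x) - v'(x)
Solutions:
 v(x) = C1 + C2*x^2


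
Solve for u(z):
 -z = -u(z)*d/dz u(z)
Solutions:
 u(z) = -sqrt(C1 + z^2)
 u(z) = sqrt(C1 + z^2)


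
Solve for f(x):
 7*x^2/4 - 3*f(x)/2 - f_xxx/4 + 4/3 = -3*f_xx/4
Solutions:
 f(x) = C1*exp(x*(1/(2*(sqrt(3) + 2)^(1/3)) + (sqrt(3) + 2)^(1/3)/2 + 1))*sin(sqrt(3)*x*(-(sqrt(3) + 2)^(1/3) + (sqrt(3) + 2)^(-1/3))/2) + C2*exp(x*(1/(2*(sqrt(3) + 2)^(1/3)) + (sqrt(3) + 2)^(1/3)/2 + 1))*cos(sqrt(3)*x*(-(sqrt(3) + 2)^(1/3) + (sqrt(3) + 2)^(-1/3))/2) + C3*exp(x*(-(sqrt(3) + 2)^(1/3) - 1/(sqrt(3) + 2)^(1/3) + 1)) + 7*x^2/6 + 37/18


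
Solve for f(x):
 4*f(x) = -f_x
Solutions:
 f(x) = C1*exp(-4*x)


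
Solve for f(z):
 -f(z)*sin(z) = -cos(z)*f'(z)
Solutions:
 f(z) = C1/cos(z)


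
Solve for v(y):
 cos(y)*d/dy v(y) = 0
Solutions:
 v(y) = C1


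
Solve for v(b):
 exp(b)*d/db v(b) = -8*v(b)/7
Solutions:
 v(b) = C1*exp(8*exp(-b)/7)


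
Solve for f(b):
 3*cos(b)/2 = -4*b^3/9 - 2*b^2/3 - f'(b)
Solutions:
 f(b) = C1 - b^4/9 - 2*b^3/9 - 3*sin(b)/2


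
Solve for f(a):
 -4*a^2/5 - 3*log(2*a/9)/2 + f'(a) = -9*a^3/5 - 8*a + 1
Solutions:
 f(a) = C1 - 9*a^4/20 + 4*a^3/15 - 4*a^2 + 3*a*log(a)/2 - 3*a*log(3) - a/2 + 3*a*log(2)/2


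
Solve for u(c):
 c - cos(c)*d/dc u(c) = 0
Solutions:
 u(c) = C1 + Integral(c/cos(c), c)


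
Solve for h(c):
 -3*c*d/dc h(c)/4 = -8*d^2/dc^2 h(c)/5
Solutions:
 h(c) = C1 + C2*erfi(sqrt(15)*c/8)


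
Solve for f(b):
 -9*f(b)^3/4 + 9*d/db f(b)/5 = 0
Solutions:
 f(b) = -sqrt(2)*sqrt(-1/(C1 + 5*b))
 f(b) = sqrt(2)*sqrt(-1/(C1 + 5*b))


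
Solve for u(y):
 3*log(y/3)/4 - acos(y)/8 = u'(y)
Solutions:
 u(y) = C1 + 3*y*log(y)/4 - y*acos(y)/8 - 3*y*log(3)/4 - 3*y/4 + sqrt(1 - y^2)/8


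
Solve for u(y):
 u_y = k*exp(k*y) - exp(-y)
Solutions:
 u(y) = C1 + exp(k*y) + exp(-y)


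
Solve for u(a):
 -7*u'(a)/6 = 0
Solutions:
 u(a) = C1


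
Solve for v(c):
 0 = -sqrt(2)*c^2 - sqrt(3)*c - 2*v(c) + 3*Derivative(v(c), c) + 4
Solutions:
 v(c) = C1*exp(2*c/3) - sqrt(2)*c^2/2 - 3*sqrt(2)*c/2 - sqrt(3)*c/2 - 9*sqrt(2)/4 - 3*sqrt(3)/4 + 2


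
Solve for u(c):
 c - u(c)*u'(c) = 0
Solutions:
 u(c) = -sqrt(C1 + c^2)
 u(c) = sqrt(C1 + c^2)


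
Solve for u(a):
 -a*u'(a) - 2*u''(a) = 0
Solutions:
 u(a) = C1 + C2*erf(a/2)


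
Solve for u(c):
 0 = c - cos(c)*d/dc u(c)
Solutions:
 u(c) = C1 + Integral(c/cos(c), c)


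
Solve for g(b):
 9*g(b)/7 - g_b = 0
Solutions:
 g(b) = C1*exp(9*b/7)


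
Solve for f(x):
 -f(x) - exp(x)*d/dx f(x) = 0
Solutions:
 f(x) = C1*exp(exp(-x))


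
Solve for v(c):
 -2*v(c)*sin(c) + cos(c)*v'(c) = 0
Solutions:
 v(c) = C1/cos(c)^2


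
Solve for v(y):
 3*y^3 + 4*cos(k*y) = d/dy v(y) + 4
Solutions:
 v(y) = C1 + 3*y^4/4 - 4*y + 4*sin(k*y)/k


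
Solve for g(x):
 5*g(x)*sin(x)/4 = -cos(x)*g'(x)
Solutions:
 g(x) = C1*cos(x)^(5/4)


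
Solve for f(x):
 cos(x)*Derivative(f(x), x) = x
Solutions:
 f(x) = C1 + Integral(x/cos(x), x)


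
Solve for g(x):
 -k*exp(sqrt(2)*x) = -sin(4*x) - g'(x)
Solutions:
 g(x) = C1 + sqrt(2)*k*exp(sqrt(2)*x)/2 + cos(4*x)/4


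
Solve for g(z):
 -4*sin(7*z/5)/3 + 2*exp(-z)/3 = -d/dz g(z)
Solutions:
 g(z) = C1 - 20*cos(7*z/5)/21 + 2*exp(-z)/3


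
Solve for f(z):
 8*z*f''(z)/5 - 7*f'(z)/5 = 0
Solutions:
 f(z) = C1 + C2*z^(15/8)


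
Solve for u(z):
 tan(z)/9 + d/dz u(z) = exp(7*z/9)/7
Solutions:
 u(z) = C1 + 9*exp(7*z/9)/49 + log(cos(z))/9


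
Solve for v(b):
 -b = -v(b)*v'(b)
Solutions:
 v(b) = -sqrt(C1 + b^2)
 v(b) = sqrt(C1 + b^2)


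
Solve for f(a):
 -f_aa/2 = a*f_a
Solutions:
 f(a) = C1 + C2*erf(a)


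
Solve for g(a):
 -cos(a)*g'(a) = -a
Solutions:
 g(a) = C1 + Integral(a/cos(a), a)


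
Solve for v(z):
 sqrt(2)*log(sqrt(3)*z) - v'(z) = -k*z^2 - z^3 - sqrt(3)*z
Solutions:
 v(z) = C1 + k*z^3/3 + z^4/4 + sqrt(3)*z^2/2 + sqrt(2)*z*log(z) - sqrt(2)*z + sqrt(2)*z*log(3)/2


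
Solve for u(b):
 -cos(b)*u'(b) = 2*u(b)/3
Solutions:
 u(b) = C1*(sin(b) - 1)^(1/3)/(sin(b) + 1)^(1/3)


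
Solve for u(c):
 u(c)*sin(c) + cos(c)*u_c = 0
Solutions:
 u(c) = C1*cos(c)


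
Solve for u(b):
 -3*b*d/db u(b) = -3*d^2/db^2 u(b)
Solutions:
 u(b) = C1 + C2*erfi(sqrt(2)*b/2)


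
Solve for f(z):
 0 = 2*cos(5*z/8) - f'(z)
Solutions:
 f(z) = C1 + 16*sin(5*z/8)/5


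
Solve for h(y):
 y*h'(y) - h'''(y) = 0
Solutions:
 h(y) = C1 + Integral(C2*airyai(y) + C3*airybi(y), y)


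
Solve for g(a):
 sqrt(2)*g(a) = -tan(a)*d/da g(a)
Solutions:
 g(a) = C1/sin(a)^(sqrt(2))


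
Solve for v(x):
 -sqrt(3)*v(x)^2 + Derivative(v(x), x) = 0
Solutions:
 v(x) = -1/(C1 + sqrt(3)*x)


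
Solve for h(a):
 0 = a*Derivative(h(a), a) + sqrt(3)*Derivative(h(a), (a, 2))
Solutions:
 h(a) = C1 + C2*erf(sqrt(2)*3^(3/4)*a/6)


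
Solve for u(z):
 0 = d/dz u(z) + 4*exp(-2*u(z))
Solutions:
 u(z) = log(-sqrt(C1 - 8*z))
 u(z) = log(C1 - 8*z)/2


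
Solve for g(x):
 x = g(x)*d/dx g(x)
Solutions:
 g(x) = -sqrt(C1 + x^2)
 g(x) = sqrt(C1 + x^2)


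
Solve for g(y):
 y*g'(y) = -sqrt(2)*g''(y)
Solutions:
 g(y) = C1 + C2*erf(2^(1/4)*y/2)


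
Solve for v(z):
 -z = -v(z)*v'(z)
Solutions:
 v(z) = -sqrt(C1 + z^2)
 v(z) = sqrt(C1 + z^2)


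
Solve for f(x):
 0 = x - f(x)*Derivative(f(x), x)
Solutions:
 f(x) = -sqrt(C1 + x^2)
 f(x) = sqrt(C1 + x^2)


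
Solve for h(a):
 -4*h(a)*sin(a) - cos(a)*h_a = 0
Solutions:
 h(a) = C1*cos(a)^4


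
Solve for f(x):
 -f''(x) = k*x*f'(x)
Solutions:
 f(x) = Piecewise((-sqrt(2)*sqrt(pi)*C1*erf(sqrt(2)*sqrt(k)*x/2)/(2*sqrt(k)) - C2, (k > 0) | (k < 0)), (-C1*x - C2, True))


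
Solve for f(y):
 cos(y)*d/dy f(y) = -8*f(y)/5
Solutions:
 f(y) = C1*(sin(y) - 1)^(4/5)/(sin(y) + 1)^(4/5)


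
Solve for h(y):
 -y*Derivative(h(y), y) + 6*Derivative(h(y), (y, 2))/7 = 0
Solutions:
 h(y) = C1 + C2*erfi(sqrt(21)*y/6)


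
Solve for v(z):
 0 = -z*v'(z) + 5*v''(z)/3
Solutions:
 v(z) = C1 + C2*erfi(sqrt(30)*z/10)


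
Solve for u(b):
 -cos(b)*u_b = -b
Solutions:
 u(b) = C1 + Integral(b/cos(b), b)


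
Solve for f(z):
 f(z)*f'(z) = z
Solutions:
 f(z) = -sqrt(C1 + z^2)
 f(z) = sqrt(C1 + z^2)


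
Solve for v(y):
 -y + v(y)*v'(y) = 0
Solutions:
 v(y) = -sqrt(C1 + y^2)
 v(y) = sqrt(C1 + y^2)


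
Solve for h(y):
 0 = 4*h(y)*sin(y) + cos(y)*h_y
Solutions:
 h(y) = C1*cos(y)^4


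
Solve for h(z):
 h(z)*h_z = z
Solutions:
 h(z) = -sqrt(C1 + z^2)
 h(z) = sqrt(C1 + z^2)


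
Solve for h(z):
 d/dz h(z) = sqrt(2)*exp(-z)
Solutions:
 h(z) = C1 - sqrt(2)*exp(-z)


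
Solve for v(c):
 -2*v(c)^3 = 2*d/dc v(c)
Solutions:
 v(c) = -sqrt(2)*sqrt(-1/(C1 - c))/2
 v(c) = sqrt(2)*sqrt(-1/(C1 - c))/2


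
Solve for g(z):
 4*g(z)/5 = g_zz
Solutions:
 g(z) = C1*exp(-2*sqrt(5)*z/5) + C2*exp(2*sqrt(5)*z/5)


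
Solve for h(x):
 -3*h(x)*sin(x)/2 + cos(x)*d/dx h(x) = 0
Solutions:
 h(x) = C1/cos(x)^(3/2)


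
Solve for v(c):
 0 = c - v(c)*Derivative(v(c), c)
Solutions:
 v(c) = -sqrt(C1 + c^2)
 v(c) = sqrt(C1 + c^2)


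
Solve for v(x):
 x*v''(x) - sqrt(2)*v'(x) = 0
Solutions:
 v(x) = C1 + C2*x^(1 + sqrt(2))


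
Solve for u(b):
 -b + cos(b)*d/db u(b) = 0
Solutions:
 u(b) = C1 + Integral(b/cos(b), b)


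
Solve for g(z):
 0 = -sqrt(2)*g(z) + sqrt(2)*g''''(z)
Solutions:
 g(z) = C1*exp(-z) + C2*exp(z) + C3*sin(z) + C4*cos(z)


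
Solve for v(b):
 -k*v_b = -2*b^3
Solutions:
 v(b) = C1 + b^4/(2*k)


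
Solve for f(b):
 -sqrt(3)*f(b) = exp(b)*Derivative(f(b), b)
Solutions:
 f(b) = C1*exp(sqrt(3)*exp(-b))


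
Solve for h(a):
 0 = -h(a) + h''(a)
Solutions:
 h(a) = C1*exp(-a) + C2*exp(a)


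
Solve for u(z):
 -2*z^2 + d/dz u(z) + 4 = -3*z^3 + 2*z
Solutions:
 u(z) = C1 - 3*z^4/4 + 2*z^3/3 + z^2 - 4*z


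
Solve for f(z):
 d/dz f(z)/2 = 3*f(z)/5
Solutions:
 f(z) = C1*exp(6*z/5)


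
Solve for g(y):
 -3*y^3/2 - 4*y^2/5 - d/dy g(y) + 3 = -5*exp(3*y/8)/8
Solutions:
 g(y) = C1 - 3*y^4/8 - 4*y^3/15 + 3*y + 5*exp(3*y/8)/3


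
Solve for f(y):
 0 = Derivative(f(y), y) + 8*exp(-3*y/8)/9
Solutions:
 f(y) = C1 + 64*exp(-3*y/8)/27


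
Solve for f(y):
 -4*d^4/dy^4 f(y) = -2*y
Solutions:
 f(y) = C1 + C2*y + C3*y^2 + C4*y^3 + y^5/240


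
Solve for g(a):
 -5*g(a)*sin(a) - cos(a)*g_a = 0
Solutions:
 g(a) = C1*cos(a)^5


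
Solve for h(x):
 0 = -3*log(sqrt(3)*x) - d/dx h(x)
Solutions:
 h(x) = C1 - 3*x*log(x) - 3*x*log(3)/2 + 3*x


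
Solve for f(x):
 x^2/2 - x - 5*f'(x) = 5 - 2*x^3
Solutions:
 f(x) = C1 + x^4/10 + x^3/30 - x^2/10 - x


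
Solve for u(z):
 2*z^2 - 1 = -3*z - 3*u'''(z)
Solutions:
 u(z) = C1 + C2*z + C3*z^2 - z^5/90 - z^4/24 + z^3/18


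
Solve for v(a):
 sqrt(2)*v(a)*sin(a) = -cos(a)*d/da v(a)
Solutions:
 v(a) = C1*cos(a)^(sqrt(2))


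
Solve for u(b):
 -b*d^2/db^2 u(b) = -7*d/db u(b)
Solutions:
 u(b) = C1 + C2*b^8


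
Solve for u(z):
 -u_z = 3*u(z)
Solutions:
 u(z) = C1*exp(-3*z)


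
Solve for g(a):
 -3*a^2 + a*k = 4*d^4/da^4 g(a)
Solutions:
 g(a) = C1 + C2*a + C3*a^2 + C4*a^3 - a^6/480 + a^5*k/480


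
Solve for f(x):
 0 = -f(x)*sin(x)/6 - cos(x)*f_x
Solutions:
 f(x) = C1*cos(x)^(1/6)


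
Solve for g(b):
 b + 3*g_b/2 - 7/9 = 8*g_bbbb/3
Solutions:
 g(b) = C1 + C4*exp(6^(2/3)*b/4) - b^2/3 + 14*b/27 + (C2*sin(3*2^(2/3)*3^(1/6)*b/8) + C3*cos(3*2^(2/3)*3^(1/6)*b/8))*exp(-6^(2/3)*b/8)


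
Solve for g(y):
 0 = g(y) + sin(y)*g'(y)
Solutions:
 g(y) = C1*sqrt(cos(y) + 1)/sqrt(cos(y) - 1)


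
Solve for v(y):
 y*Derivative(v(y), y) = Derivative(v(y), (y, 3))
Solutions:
 v(y) = C1 + Integral(C2*airyai(y) + C3*airybi(y), y)


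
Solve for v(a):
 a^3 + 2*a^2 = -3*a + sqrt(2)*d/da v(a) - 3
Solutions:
 v(a) = C1 + sqrt(2)*a^4/8 + sqrt(2)*a^3/3 + 3*sqrt(2)*a^2/4 + 3*sqrt(2)*a/2


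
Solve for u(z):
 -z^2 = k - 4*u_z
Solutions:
 u(z) = C1 + k*z/4 + z^3/12


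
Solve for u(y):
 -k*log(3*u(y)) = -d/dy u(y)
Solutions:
 Integral(1/(log(_y) + log(3)), (_y, u(y))) = C1 + k*y


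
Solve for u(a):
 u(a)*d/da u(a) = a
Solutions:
 u(a) = -sqrt(C1 + a^2)
 u(a) = sqrt(C1 + a^2)


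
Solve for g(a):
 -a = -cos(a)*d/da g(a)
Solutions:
 g(a) = C1 + Integral(a/cos(a), a)


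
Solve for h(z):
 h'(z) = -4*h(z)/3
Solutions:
 h(z) = C1*exp(-4*z/3)


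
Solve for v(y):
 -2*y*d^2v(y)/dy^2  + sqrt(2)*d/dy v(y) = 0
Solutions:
 v(y) = C1 + C2*y^(sqrt(2)/2 + 1)


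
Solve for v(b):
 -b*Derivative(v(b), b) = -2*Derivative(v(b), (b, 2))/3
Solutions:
 v(b) = C1 + C2*erfi(sqrt(3)*b/2)


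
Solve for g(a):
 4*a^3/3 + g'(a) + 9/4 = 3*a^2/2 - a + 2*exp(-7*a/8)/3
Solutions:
 g(a) = C1 - a^4/3 + a^3/2 - a^2/2 - 9*a/4 - 16*exp(-7*a/8)/21


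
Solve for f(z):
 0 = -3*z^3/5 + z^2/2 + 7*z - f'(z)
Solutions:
 f(z) = C1 - 3*z^4/20 + z^3/6 + 7*z^2/2


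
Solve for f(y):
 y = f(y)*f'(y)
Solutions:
 f(y) = -sqrt(C1 + y^2)
 f(y) = sqrt(C1 + y^2)


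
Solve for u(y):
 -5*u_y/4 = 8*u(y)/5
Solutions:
 u(y) = C1*exp(-32*y/25)


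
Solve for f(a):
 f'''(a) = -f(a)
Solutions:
 f(a) = C3*exp(-a) + (C1*sin(sqrt(3)*a/2) + C2*cos(sqrt(3)*a/2))*exp(a/2)


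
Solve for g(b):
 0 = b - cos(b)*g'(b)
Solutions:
 g(b) = C1 + Integral(b/cos(b), b)


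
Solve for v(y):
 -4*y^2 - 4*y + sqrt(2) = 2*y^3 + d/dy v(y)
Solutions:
 v(y) = C1 - y^4/2 - 4*y^3/3 - 2*y^2 + sqrt(2)*y


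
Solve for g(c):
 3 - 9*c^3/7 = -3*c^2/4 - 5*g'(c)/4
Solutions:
 g(c) = C1 + 9*c^4/35 - c^3/5 - 12*c/5


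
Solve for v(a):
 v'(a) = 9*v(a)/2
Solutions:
 v(a) = C1*exp(9*a/2)


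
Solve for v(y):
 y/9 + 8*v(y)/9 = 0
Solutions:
 v(y) = -y/8


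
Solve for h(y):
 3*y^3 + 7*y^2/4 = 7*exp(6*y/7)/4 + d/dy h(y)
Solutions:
 h(y) = C1 + 3*y^4/4 + 7*y^3/12 - 49*exp(6*y/7)/24


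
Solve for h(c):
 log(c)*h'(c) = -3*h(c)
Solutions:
 h(c) = C1*exp(-3*li(c))


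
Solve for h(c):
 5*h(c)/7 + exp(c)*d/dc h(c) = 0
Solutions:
 h(c) = C1*exp(5*exp(-c)/7)


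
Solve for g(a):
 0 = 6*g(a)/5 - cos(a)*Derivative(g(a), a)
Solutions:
 g(a) = C1*(sin(a) + 1)^(3/5)/(sin(a) - 1)^(3/5)


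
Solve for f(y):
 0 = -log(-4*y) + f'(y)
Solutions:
 f(y) = C1 + y*log(-y) + y*(-1 + 2*log(2))


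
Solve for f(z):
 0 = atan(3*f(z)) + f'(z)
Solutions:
 Integral(1/atan(3*_y), (_y, f(z))) = C1 - z


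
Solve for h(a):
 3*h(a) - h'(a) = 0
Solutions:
 h(a) = C1*exp(3*a)


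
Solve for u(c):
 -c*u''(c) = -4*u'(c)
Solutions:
 u(c) = C1 + C2*c^5


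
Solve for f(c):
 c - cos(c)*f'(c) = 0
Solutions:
 f(c) = C1 + Integral(c/cos(c), c)


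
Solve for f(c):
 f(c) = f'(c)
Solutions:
 f(c) = C1*exp(c)


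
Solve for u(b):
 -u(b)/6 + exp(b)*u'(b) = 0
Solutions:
 u(b) = C1*exp(-exp(-b)/6)


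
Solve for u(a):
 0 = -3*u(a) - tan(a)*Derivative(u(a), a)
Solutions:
 u(a) = C1/sin(a)^3


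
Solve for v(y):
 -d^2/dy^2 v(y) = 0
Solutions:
 v(y) = C1 + C2*y


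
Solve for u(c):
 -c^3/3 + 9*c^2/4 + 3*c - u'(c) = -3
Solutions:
 u(c) = C1 - c^4/12 + 3*c^3/4 + 3*c^2/2 + 3*c


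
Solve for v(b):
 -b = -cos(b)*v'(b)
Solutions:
 v(b) = C1 + Integral(b/cos(b), b)


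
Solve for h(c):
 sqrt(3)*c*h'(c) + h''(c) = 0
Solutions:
 h(c) = C1 + C2*erf(sqrt(2)*3^(1/4)*c/2)


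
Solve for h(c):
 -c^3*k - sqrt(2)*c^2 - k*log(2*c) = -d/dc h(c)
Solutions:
 h(c) = C1 + c^4*k/4 + sqrt(2)*c^3/3 + c*k*log(c) - c*k + c*k*log(2)


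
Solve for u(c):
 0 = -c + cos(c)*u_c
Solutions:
 u(c) = C1 + Integral(c/cos(c), c)


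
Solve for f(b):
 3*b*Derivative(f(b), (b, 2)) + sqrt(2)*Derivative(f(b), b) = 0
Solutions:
 f(b) = C1 + C2*b^(1 - sqrt(2)/3)


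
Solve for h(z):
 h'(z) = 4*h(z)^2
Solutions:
 h(z) = -1/(C1 + 4*z)


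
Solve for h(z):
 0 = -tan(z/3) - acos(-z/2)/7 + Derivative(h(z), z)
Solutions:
 h(z) = C1 + z*acos(-z/2)/7 + sqrt(4 - z^2)/7 - 3*log(cos(z/3))


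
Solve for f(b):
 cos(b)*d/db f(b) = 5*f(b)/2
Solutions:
 f(b) = C1*(sin(b) + 1)^(5/4)/(sin(b) - 1)^(5/4)


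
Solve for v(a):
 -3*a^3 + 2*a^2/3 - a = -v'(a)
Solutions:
 v(a) = C1 + 3*a^4/4 - 2*a^3/9 + a^2/2


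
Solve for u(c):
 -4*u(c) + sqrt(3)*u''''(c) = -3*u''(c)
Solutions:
 u(c) = C1*exp(-sqrt(2)*3^(3/4)*c*sqrt(-3 + sqrt(9 + 16*sqrt(3)))/6) + C2*exp(sqrt(2)*3^(3/4)*c*sqrt(-3 + sqrt(9 + 16*sqrt(3)))/6) + C3*sin(sqrt(2)*3^(3/4)*c*sqrt(3 + sqrt(9 + 16*sqrt(3)))/6) + C4*cosh(sqrt(2)*3^(3/4)*c*sqrt(-sqrt(9 + 16*sqrt(3)) - 3)/6)


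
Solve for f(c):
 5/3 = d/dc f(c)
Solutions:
 f(c) = C1 + 5*c/3


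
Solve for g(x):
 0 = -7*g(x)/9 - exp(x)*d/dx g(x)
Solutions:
 g(x) = C1*exp(7*exp(-x)/9)


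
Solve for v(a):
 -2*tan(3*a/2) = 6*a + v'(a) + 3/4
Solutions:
 v(a) = C1 - 3*a^2 - 3*a/4 + 4*log(cos(3*a/2))/3


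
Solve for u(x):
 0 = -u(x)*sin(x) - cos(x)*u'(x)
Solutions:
 u(x) = C1*cos(x)


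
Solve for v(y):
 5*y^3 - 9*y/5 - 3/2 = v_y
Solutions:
 v(y) = C1 + 5*y^4/4 - 9*y^2/10 - 3*y/2


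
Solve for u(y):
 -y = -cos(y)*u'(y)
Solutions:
 u(y) = C1 + Integral(y/cos(y), y)


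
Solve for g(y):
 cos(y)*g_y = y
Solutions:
 g(y) = C1 + Integral(y/cos(y), y)


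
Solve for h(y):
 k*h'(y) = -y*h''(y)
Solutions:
 h(y) = C1 + y^(1 - re(k))*(C2*sin(log(y)*Abs(im(k))) + C3*cos(log(y)*im(k)))


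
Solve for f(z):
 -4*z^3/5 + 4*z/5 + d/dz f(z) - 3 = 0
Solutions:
 f(z) = C1 + z^4/5 - 2*z^2/5 + 3*z


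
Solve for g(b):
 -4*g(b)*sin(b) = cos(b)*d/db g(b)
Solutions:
 g(b) = C1*cos(b)^4


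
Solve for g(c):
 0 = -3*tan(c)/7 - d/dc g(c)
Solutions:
 g(c) = C1 + 3*log(cos(c))/7


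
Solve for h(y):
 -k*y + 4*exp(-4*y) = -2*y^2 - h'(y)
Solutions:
 h(y) = C1 + k*y^2/2 - 2*y^3/3 + exp(-4*y)


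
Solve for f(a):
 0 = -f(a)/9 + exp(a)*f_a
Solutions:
 f(a) = C1*exp(-exp(-a)/9)


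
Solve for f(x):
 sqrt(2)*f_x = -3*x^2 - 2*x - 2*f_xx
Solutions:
 f(x) = C1 + C2*exp(-sqrt(2)*x/2) - sqrt(2)*x^3/2 - sqrt(2)*x^2/2 + 3*x^2 - 6*sqrt(2)*x + 2*x


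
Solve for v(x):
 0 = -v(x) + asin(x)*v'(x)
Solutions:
 v(x) = C1*exp(Integral(1/asin(x), x))


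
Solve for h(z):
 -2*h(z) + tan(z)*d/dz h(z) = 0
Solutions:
 h(z) = C1*sin(z)^2


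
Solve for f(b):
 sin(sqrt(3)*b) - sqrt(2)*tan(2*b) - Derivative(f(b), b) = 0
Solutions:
 f(b) = C1 + sqrt(2)*log(cos(2*b))/2 - sqrt(3)*cos(sqrt(3)*b)/3


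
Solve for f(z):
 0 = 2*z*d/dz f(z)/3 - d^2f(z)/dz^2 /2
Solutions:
 f(z) = C1 + C2*erfi(sqrt(6)*z/3)


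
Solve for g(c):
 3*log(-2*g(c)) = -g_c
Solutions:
 Integral(1/(log(-_y) + log(2)), (_y, g(c)))/3 = C1 - c


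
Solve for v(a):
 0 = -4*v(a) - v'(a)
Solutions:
 v(a) = C1*exp(-4*a)


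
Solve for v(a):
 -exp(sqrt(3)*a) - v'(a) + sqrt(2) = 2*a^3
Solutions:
 v(a) = C1 - a^4/2 + sqrt(2)*a - sqrt(3)*exp(sqrt(3)*a)/3


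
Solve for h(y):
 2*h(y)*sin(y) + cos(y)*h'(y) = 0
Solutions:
 h(y) = C1*cos(y)^2


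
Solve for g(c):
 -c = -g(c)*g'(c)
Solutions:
 g(c) = -sqrt(C1 + c^2)
 g(c) = sqrt(C1 + c^2)


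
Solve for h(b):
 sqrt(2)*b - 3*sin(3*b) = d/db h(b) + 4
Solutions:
 h(b) = C1 + sqrt(2)*b^2/2 - 4*b + cos(3*b)


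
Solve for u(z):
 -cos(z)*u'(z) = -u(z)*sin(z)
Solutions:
 u(z) = C1/cos(z)


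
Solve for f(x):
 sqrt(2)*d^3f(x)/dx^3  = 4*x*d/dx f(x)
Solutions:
 f(x) = C1 + Integral(C2*airyai(sqrt(2)*x) + C3*airybi(sqrt(2)*x), x)


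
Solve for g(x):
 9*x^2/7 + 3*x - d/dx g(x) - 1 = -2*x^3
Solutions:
 g(x) = C1 + x^4/2 + 3*x^3/7 + 3*x^2/2 - x


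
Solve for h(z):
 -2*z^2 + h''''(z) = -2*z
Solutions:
 h(z) = C1 + C2*z + C3*z^2 + C4*z^3 + z^6/180 - z^5/60


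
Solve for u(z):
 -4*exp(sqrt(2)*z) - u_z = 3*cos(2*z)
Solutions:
 u(z) = C1 - 2*sqrt(2)*exp(sqrt(2)*z) - 3*sin(2*z)/2


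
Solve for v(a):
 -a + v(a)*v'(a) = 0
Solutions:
 v(a) = -sqrt(C1 + a^2)
 v(a) = sqrt(C1 + a^2)


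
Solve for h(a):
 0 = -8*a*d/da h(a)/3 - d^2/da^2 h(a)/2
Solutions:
 h(a) = C1 + C2*erf(2*sqrt(6)*a/3)


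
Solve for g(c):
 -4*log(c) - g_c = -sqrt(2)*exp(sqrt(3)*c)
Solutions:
 g(c) = C1 - 4*c*log(c) + 4*c + sqrt(6)*exp(sqrt(3)*c)/3


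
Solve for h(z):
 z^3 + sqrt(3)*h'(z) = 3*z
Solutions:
 h(z) = C1 - sqrt(3)*z^4/12 + sqrt(3)*z^2/2


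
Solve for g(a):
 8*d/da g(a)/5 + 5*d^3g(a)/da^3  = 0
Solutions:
 g(a) = C1 + C2*sin(2*sqrt(2)*a/5) + C3*cos(2*sqrt(2)*a/5)


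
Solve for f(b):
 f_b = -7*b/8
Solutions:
 f(b) = C1 - 7*b^2/16


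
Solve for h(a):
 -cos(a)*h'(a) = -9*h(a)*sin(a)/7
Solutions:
 h(a) = C1/cos(a)^(9/7)


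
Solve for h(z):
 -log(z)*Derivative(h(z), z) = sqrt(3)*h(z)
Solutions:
 h(z) = C1*exp(-sqrt(3)*li(z))


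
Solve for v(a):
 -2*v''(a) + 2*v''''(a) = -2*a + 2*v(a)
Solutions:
 v(a) = C1*exp(-sqrt(2)*a*sqrt(1 + sqrt(5))/2) + C2*exp(sqrt(2)*a*sqrt(1 + sqrt(5))/2) + C3*sin(sqrt(2)*a*sqrt(-1 + sqrt(5))/2) + C4*cos(sqrt(2)*a*sqrt(-1 + sqrt(5))/2) + a


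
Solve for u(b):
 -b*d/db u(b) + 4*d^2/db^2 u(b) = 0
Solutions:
 u(b) = C1 + C2*erfi(sqrt(2)*b/4)
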